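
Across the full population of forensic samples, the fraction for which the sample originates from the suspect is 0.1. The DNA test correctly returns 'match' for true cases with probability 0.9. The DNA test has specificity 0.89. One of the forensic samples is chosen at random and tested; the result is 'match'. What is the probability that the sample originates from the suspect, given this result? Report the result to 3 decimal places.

P(H | E) ≈ 0.476

Write H for 'the sample originates from the suspect'. Prior odds H:¬H = 0.1/0.9 = 0.11111. For the 'match' outcome, the likelihood ratio is 0.9/0.11 = 8.1818.
Posterior odds = 0.11111 × 8.1818 = 0.90909, so P(H|E) = 0.90909/(1+0.90909) = 0.476.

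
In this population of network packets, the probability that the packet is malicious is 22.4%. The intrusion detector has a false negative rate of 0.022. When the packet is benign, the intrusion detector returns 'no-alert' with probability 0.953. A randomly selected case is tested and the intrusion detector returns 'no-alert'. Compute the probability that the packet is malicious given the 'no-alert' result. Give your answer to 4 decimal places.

P(H | E) ≈ 0.0066

Write H for 'the packet is malicious'. Prior odds H:¬H = 0.224/0.776 = 0.28866. For the 'no-alert' outcome, the likelihood ratio is 0.022/0.953 = 0.023085.
Posterior odds = 0.28866 × 0.023085 = 0.0066637, so P(H|E) = 0.0066637/(1+0.0066637) = 0.0066.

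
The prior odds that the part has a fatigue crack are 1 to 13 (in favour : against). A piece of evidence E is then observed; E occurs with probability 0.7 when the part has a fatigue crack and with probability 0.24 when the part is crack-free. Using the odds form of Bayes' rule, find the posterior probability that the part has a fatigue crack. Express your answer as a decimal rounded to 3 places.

Prior odds = 1/13 = 0.076923.
Likelihood ratio for E = 0.7/0.24 = 2.9167.
Posterior odds = prior odds × LR = 0.22436.
Posterior probability = odds/(1+odds) = 0.22436/1.2244 = 0.183.

Posterior probability ≈ 0.183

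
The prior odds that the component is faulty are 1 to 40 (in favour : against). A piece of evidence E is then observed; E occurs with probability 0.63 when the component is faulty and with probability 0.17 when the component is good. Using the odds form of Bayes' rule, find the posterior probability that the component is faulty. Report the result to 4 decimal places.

Prior odds = 1/40 = 0.025000.
Likelihood ratio for E = 0.63/0.17 = 3.7059.
Posterior odds = prior odds × LR = 0.092647.
Posterior probability = odds/(1+odds) = 0.092647/1.0926 = 0.0848.

Posterior probability ≈ 0.0848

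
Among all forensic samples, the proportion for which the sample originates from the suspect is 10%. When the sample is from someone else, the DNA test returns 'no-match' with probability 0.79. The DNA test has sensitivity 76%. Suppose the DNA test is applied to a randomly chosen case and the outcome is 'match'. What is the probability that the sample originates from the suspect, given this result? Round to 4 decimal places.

Write H for 'the sample originates from the suspect'. Prior odds H:¬H = 0.1/0.9 = 0.11111. For the 'match' outcome, the likelihood ratio is 0.76/0.21 = 3.6190.
Posterior odds = 0.11111 × 3.6190 = 0.40212, so P(H|E) = 0.40212/(1+0.40212) = 0.2868.

P(H | E) ≈ 0.2868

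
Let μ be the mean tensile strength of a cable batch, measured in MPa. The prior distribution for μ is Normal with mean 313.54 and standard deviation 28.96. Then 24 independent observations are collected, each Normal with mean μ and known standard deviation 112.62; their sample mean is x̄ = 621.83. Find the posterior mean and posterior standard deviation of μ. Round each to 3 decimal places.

With known σ, the Normal prior is conjugate. Weight on the data is w = (n/σ²)/(n/σ² + 1/τ₀²) = 0.00189226/(0.00189226+0.00119235) = 0.61345.
Posterior mean = w·x̄ + (1−w)·μ₀ = 0.61345·621.83 + 0.38655·313.54 = 502.661. Posterior variance = 1/(0.00189226+0.00119235) = 324.191, so SD = 18.005.

Posterior mean ≈ 502.661; posterior SD ≈ 18.005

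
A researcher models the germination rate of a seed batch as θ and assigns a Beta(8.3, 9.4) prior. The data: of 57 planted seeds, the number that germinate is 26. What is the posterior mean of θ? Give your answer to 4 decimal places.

The binomial likelihood is conjugate to the Beta prior: with 26 successes and 31 failures, the posterior is Beta(8.3+26, 9.4+31) = Beta(34.3, 40.4).
Posterior mean = α/(α+β) = 34.3/74.7 = 0.4592.

Posterior mean ≈ 0.4592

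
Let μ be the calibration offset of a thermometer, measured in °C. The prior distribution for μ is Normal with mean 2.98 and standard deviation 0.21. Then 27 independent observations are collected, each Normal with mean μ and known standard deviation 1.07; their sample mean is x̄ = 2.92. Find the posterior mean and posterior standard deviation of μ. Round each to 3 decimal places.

Posterior mean ≈ 2.949; posterior SD ≈ 0.147

With known σ, the Normal prior is conjugate. Weight on the data is w = (n/σ²)/(n/σ² + 1/τ₀²) = 23.5828/(23.5828+22.6757) = 0.50980.
Posterior mean = w·x̄ + (1−w)·μ₀ = 0.50980·2.92 + 0.49020·2.98 = 2.949. Posterior variance = 1/(23.5828+22.6757) = 0.0216176, so SD = 0.147.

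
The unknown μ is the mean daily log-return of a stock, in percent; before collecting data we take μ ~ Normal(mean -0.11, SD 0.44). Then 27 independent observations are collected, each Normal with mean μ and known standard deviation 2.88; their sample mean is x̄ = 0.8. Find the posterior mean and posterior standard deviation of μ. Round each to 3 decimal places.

Posterior mean ≈ 0.242; posterior SD ≈ 0.345

With known σ, the Normal prior is conjugate. Weight on the data is w = (n/σ²)/(n/σ² + 1/τ₀²) = 3.25521/(3.25521+5.16529) = 0.38658.
Posterior mean = w·x̄ + (1−w)·μ₀ = 0.38658·0.8 + 0.61342·-0.11 = 0.242. Posterior variance = 1/(3.25521+5.16529) = 0.118758, so SD = 0.345.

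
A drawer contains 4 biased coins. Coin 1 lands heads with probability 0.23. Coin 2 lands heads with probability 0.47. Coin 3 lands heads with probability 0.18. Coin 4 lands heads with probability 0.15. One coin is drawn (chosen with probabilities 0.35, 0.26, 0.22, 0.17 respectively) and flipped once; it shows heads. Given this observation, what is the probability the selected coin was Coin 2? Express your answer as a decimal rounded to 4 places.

Tabulate prior·likelihood by source: [1] prior 0.35, lik 0.23, product 0.08050; [2] prior 0.26, lik 0.47, product 0.1222; [3] prior 0.22, lik 0.18, product 0.03960; [4] prior 0.17, lik 0.15, product 0.02550.
Normalizing constant = 0.26780; the posterior for Coin 2 is its product over the sum, 0.1222/0.26780 = 0.4563.

Posterior probability ≈ 0.4563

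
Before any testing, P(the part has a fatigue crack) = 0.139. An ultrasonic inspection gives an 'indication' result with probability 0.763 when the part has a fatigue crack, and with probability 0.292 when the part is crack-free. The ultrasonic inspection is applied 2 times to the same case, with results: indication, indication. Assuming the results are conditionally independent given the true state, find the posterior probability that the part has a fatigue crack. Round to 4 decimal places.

Let H be the event that the part has a fatigue crack; start with P(H) = 0.139. P('indication'|H) = 0.763, P('indication'|¬H) = 0.292.
Update on result 1 ('indication'): P(H) ← 0.763·0.1390 / (0.763·0.1390 + 0.292·0.8610) = 0.10606/0.35747 = 0.2967.
Update on result 2 ('indication'): P(H) ← 0.763·0.2967 / (0.763·0.2967 + 0.292·0.7033) = 0.22637/0.43174 = 0.5243.

Posterior P(H) ≈ 0.5243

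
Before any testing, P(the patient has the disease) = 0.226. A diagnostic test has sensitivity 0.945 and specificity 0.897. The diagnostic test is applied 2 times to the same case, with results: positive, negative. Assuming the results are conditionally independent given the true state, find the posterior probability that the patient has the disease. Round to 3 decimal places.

Let H be the event that the patient has the disease; start with P(H) = 0.226. P('positive'|H) = 0.945, P('positive'|¬H) = 0.103.
Update on result 1 ('positive'): P(H) ← 0.945·0.2260 / (0.945·0.2260 + 0.103·0.7740) = 0.21357/0.29329 = 0.7282.
Update on result 2 ('negative'): P(H) ← 0.055·0.7282 / (0.055·0.7282 + 0.897·0.2718) = 0.040050/0.28387 = 0.1411.

Posterior P(H) ≈ 0.141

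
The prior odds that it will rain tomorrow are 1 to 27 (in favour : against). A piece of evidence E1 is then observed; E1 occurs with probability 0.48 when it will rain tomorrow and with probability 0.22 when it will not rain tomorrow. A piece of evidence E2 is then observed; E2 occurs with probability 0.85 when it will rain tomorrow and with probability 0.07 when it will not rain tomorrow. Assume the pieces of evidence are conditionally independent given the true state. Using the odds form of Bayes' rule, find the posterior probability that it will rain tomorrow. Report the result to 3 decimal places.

Prior odds = 1/27 = 0.037037. In log-odds, ln(0.037037) = -3.2958.
Add log likelihood ratios: ln(2.1818) + ln(12.143) = 3.2769.
Posterior log-odds = -0.018937, so posterior odds = exp(-0.018937) = 0.98124. Converting, P(H|E) = 0.98124/1.9812 = 0.495.

Posterior probability ≈ 0.495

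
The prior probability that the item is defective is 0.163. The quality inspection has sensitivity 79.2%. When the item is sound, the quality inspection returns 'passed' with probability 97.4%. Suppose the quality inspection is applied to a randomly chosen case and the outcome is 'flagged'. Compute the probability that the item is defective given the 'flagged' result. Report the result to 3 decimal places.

P(H | E) ≈ 0.856

Let H be the event that the item is defective. P(H) = 0.163, so P(¬H) = 0.837. With E the 'flagged' result, P(E|H) = 0.792 and P(E|¬H) = 0.026.
P(E) = 0.792·0.163 + 0.026·0.837 = 0.12910 + 0.021762 = 0.15086.
By Bayes' theorem, P(H|E) = 0.12910 / 0.15086 = 0.856.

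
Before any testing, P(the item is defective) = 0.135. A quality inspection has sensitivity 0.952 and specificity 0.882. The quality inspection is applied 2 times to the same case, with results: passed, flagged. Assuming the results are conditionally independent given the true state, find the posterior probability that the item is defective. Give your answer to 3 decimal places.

With H the event that the item is defective, the joint likelihood of the observed sequence is P(data|H) = 0.048·0.952 = 0.045696 and P(data|¬H) = 0.882·0.118 = 0.10408.
Bayes: P(H|data) = 0.135·0.045696 / (0.135·0.045696 + 0.865·0.10408) = 0.0061690/0.096195 = 0.0641.

Posterior P(H) ≈ 0.064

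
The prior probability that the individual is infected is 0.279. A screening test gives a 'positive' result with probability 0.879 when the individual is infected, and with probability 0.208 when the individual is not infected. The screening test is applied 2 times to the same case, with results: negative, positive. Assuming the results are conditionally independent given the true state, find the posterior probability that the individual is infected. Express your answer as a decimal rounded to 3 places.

Posterior P(H) ≈ 0.200

Let H be the event that the individual is infected; start with P(H) = 0.279. P('positive'|H) = 0.879, P('positive'|¬H) = 0.208.
Update on result 1 ('negative'): P(H) ← 0.121·0.2790 / (0.121·0.2790 + 0.792·0.7210) = 0.033759/0.60479 = 0.0558.
Update on result 2 ('positive'): P(H) ← 0.879·0.0558 / (0.879·0.0558 + 0.208·0.9442) = 0.049065/0.24545 = 0.1999.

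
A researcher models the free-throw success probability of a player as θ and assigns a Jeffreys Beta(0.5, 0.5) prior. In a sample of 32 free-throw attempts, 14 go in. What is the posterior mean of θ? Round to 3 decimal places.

Posterior mean ≈ 0.439

Observing 14 successes and 18 failures updates Beta(0.5, 0.5) by adding the success and failure counts to the two shape parameters: α = 0.5+14 = 14.5, β = 0.5+18 = 18.5.
Posterior mean = α/(α+β) = 14.5/33 = 0.439.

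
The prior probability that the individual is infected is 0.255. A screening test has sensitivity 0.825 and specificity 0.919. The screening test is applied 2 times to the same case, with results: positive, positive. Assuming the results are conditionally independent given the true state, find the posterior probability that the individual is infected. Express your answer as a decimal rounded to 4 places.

Posterior P(H) ≈ 0.9726

Let H be the event that the individual is infected; start with P(H) = 0.255. P('positive'|H) = 0.825, P('positive'|¬H) = 0.081.
Update on result 1 ('positive'): P(H) ← 0.825·0.2550 / (0.825·0.2550 + 0.081·0.7450) = 0.21037/0.27072 = 0.7771.
Update on result 2 ('positive'): P(H) ← 0.825·0.7771 / (0.825·0.7771 + 0.081·0.2229) = 0.64110/0.65916 = 0.9726.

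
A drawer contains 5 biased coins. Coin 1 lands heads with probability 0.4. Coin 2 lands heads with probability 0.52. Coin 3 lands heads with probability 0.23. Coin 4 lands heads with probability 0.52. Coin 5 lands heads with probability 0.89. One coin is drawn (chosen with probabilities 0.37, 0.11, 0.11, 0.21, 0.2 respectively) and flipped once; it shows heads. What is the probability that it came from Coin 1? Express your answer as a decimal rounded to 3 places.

P(heads|C1) = 0.4; P(heads|C2) = 0.52; P(heads|C3) = 0.23; P(heads|C4) = 0.52; P(heads|C5) = 0.89.
Prior × likelihood for each source: 0.37·0.4=0.1480, 0.11·0.52=0.05720, 0.11·0.23=0.02530, 0.21·0.52=0.1092, 0.2·0.89=0.1780. Summing gives P(heads) = 0.51770.
P(Coin 1 | heads) = 0.1480 / 0.51770 = 0.286.

Posterior probability ≈ 0.286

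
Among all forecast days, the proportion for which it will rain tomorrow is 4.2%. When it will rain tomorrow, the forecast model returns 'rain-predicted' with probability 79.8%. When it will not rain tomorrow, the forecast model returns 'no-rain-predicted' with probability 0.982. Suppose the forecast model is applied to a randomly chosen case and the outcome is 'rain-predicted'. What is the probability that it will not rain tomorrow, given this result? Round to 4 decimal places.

P(¬H | E) ≈ 0.3397

Write H for 'it will rain tomorrow'. Prior odds H:¬H = 0.042/0.958 = 0.043841. For the 'rain-predicted' outcome, the likelihood ratio is 0.798/0.018 = 44.333.
Posterior odds = 0.043841 × 44.333 = 1.9436, so P(H|E) = 1.9436/(1+1.9436) = 0.6603. Then P(¬H|E) = 1 − 0.6603 = 0.3397.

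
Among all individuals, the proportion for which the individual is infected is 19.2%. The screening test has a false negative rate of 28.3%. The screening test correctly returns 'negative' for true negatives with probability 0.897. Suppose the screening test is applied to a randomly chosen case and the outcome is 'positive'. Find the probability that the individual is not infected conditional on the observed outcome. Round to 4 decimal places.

Let H be the event that the individual is infected. P(H) = 0.192, so P(¬H) = 0.808. With E the 'positive' result, P(E|H) = 0.717 and P(E|¬H) = 0.103.
P(E) = 0.717·0.192 + 0.103·0.808 = 0.13766 + 0.083224 = 0.22089.
By Bayes' theorem, P(H|E) = 0.13766 / 0.22089 = 0.6232. Hence P(¬H|E) = 1 − 0.6232 = 0.3768.

P(¬H | E) ≈ 0.3768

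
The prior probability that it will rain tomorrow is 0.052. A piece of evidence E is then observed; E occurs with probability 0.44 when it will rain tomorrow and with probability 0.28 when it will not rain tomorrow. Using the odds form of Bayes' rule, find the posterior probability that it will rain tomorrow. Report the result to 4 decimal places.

Posterior probability ≈ 0.0794

Prior odds = 0.052/(1−0.052) = 0.054852. In log-odds, ln(0.054852) = -2.9031.
Add log likelihood ratio: ln(1.5714) = 0.45199.
Posterior log-odds = -2.4511, so posterior odds = exp(-2.4511) = 0.086197. Converting, P(H|E) = 0.086197/1.0862 = 0.0794.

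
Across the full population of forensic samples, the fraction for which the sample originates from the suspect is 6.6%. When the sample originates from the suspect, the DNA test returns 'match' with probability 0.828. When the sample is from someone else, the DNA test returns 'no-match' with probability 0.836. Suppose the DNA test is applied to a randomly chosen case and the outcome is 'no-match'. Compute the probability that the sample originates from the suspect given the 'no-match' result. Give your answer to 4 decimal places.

P(H | E) ≈ 0.0143

Let H be the event that the sample originates from the suspect. P(H) = 0.066, so P(¬H) = 0.934. With E the 'no-match' result, P(E|H) = 0.172 and P(E|¬H) = 0.836.
P(E) = 0.172·0.066 + 0.836·0.934 = 0.011352 + 0.78082 = 0.79218.
By Bayes' theorem, P(H|E) = 0.011352 / 0.79218 = 0.0143.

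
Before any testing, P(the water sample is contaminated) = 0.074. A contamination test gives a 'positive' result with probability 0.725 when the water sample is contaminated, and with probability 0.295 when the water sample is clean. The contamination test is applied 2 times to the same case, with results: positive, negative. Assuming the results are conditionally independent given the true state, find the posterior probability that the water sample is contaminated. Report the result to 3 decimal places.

Let H be the event that the water sample is contaminated; start with P(H) = 0.074. P('positive'|H) = 0.725, P('positive'|¬H) = 0.295.
Update on result 1 ('positive'): P(H) ← 0.725·0.0740 / (0.725·0.0740 + 0.295·0.9260) = 0.053650/0.32682 = 0.1642.
Update on result 2 ('negative'): P(H) ← 0.275·0.1642 / (0.275·0.1642 + 0.705·0.8358) = 0.045143/0.63441 = 0.0712.

Posterior P(H) ≈ 0.071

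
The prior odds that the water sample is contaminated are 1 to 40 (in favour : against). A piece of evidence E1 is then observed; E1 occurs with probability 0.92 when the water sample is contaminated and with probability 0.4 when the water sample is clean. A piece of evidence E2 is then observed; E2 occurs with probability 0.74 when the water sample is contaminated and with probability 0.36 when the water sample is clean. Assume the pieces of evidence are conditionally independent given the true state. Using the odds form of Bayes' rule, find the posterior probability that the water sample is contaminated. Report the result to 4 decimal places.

Prior odds = 1/40 = 0.025000. In log-odds, ln(0.025000) = -3.6889.
Add log likelihood ratios: ln(2.3000) + ln(2.0556) = 1.5535.
Posterior log-odds = -2.1354, so posterior odds = exp(-2.1354) = 0.11819. Converting, P(H|E) = 0.11819/1.1182 = 0.1057.

Posterior probability ≈ 0.1057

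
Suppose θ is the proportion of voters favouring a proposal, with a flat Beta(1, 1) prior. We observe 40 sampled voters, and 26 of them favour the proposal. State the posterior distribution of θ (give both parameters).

Posterior: Beta(27, 15)

Observing 26 successes and 14 failures updates Beta(1, 1) by adding the success and failure counts to the two shape parameters: α = 1+26 = 27, β = 1+14 = 15.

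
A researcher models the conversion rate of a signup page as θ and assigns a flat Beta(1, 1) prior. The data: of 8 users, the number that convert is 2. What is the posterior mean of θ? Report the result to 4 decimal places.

Posterior mean ≈ 0.3000

Observing 2 successes and 6 failures updates Beta(1, 1) by adding the success and failure counts to the two shape parameters: α = 1+2 = 3, β = 1+6 = 7.
Posterior mean = α/(α+β) = 3/10 = 0.3000.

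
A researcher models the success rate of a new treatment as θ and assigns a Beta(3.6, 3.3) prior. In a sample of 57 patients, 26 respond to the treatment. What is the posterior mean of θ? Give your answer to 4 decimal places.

Posterior mean ≈ 0.4632

The binomial likelihood is conjugate to the Beta prior: with 26 successes and 31 failures, the posterior is Beta(3.6+26, 3.3+31) = Beta(29.6, 34.3).
E[θ | data] = 29.6/(29.6+34.3) = 0.4632.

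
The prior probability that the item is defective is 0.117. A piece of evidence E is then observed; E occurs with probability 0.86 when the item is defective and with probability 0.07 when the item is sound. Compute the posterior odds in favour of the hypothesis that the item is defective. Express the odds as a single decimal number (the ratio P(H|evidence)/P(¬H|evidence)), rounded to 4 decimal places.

Prior odds = 0.117/(1−0.117) = 0.13250. In log-odds, ln(0.13250) = -2.0212.
Add log likelihood ratio: ln(12.286) = 2.5084.
Posterior log-odds = 0.48729, so posterior odds = exp(0.48729) = 1.6279.

Posterior odds ≈ 1.6279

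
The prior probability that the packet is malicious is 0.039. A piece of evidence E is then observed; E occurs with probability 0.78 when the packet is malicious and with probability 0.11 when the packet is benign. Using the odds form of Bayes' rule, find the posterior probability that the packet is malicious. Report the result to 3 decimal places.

Prior odds = 0.039/(1−0.039) = 0.040583.
Likelihood ratio for E = 0.78/0.11 = 7.0909.
Posterior odds = prior odds × LR = 0.28777.
Posterior probability = odds/(1+odds) = 0.28777/1.2878 = 0.223.

Posterior probability ≈ 0.223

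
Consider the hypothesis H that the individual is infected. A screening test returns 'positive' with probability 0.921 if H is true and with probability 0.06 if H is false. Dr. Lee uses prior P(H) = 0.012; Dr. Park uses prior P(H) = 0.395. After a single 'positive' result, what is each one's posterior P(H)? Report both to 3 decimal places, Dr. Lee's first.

P('+'|H) = 0.921, P('+'|¬H) = 0.06.
Dr. Lee: numerator 0.921·0.012 = 0.011052; evidence = 0.011052+0.06·0.988 = 0.070332; posterior = 0.157.
Dr. Park: numerator 0.921·0.395 = 0.36380; evidence = 0.36380+0.06·0.605 = 0.40010; posterior = 0.909.

Dr. Lee: 0.157; Dr. Park: 0.909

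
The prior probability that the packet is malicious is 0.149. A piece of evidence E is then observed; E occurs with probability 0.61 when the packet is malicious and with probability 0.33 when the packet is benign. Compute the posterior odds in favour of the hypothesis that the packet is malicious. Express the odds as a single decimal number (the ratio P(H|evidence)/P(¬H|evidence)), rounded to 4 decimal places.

Posterior odds ≈ 0.3236

Prior odds = 0.149/(1−0.149) = 0.17509. In log-odds, ln(0.17509) = -1.7425.
Add log likelihood ratio: ln(1.8485) = 0.61437.
Posterior log-odds = -1.1281, so posterior odds = exp(-1.1281) = 0.32365.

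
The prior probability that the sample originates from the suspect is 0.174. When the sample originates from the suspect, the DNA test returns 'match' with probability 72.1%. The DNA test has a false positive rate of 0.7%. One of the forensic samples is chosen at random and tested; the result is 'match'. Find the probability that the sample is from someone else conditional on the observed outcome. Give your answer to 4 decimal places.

P(¬H | E) ≈ 0.0441

Write H for 'the sample originates from the suspect'. Prior odds H:¬H = 0.174/0.826 = 0.21065. For the 'match' outcome, the likelihood ratio is 0.721/0.007 = 103.00.
Posterior odds = 0.21065 × 103.00 = 21.697, so P(H|E) = 21.697/(1+21.697) = 0.9559. Then P(¬H|E) = 1 − 0.9559 = 0.0441.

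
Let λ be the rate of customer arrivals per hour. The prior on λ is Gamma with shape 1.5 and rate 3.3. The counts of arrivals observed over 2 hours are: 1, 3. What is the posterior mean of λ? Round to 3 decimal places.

The Poisson likelihood adds the total count to the shape and the number of exposure periods to the rate. Here ∑xᵢ = 4 and n = 2, so shape 1.5→5.5 and rate 3.3→5.3.
Posterior mean = shape/rate = 5.5/5.3 = 1.038.

Posterior mean ≈ 1.038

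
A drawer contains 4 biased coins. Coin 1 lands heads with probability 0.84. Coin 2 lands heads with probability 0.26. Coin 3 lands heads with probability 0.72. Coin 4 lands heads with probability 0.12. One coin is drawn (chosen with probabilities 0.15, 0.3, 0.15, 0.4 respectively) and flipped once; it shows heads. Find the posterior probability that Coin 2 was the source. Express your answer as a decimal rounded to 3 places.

Posterior probability ≈ 0.217

Tabulate prior·likelihood by source: [1] prior 0.15, lik 0.84, product 0.1260; [2] prior 0.3, lik 0.26, product 0.07800; [3] prior 0.15, lik 0.72, product 0.1080; [4] prior 0.4, lik 0.12, product 0.04800.
Normalizing constant = 0.36000; the posterior for Coin 2 is its product over the sum, 0.07800/0.36000 = 0.217.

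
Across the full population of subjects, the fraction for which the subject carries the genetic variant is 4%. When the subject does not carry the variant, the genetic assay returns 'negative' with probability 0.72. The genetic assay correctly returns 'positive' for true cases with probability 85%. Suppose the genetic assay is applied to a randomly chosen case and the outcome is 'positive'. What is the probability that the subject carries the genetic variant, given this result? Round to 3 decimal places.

Write H for 'the subject carries the genetic variant'. Prior odds H:¬H = 0.04/0.96 = 0.041667. For the 'positive' outcome, the likelihood ratio is 0.85/0.28 = 3.0357.
Posterior odds = 0.041667 × 3.0357 = 0.12649, so P(H|E) = 0.12649/(1+0.12649) = 0.112.

P(H | E) ≈ 0.112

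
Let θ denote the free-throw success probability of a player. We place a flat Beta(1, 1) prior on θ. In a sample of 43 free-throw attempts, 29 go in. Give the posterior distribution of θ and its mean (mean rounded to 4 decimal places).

Posterior: Beta(30, 15); mean ≈ 0.6667

The binomial likelihood is conjugate to the Beta prior: with 29 successes and 14 failures, the posterior is Beta(1+29, 1+14) = Beta(30, 15).
Posterior mean = α/(α+β) = 30/45 = 0.6667.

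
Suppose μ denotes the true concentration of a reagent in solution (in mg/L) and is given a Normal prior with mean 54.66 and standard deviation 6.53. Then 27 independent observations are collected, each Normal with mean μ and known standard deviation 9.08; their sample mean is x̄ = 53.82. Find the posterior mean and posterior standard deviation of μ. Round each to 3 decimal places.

Posterior mean ≈ 53.876; posterior SD ≈ 1.688

Prior precision 1/τ₀² = 1/6.53² = 0.0234517; data precision n/σ² = 27/9.08² = 0.327485.
Posterior precision = 0.0234517 + 0.327485 = 0.350937, giving posterior SD = 1/√0.350937 = 1.688.
Posterior mean = (0.0234517·54.66 + 0.327485·53.82) / 0.350937 = 53.876.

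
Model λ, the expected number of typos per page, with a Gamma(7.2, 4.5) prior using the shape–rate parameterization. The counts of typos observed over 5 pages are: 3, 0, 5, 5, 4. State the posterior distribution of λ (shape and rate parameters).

Posterior: Gamma(shape=24.2, rate=9.5)

Total count ∑xᵢ = 17 over n = 5 pages.
Gamma is conjugate to the Poisson likelihood: posterior is Gamma(shape = 7.2+17 = 24.2, rate = 4.5+5 = 9.5).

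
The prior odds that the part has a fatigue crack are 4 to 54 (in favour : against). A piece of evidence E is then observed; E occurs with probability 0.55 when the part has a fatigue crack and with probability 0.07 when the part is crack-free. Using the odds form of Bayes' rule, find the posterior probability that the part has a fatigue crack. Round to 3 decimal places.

Posterior probability ≈ 0.368

Prior odds = 4/54 = 0.074074. In log-odds, ln(0.074074) = -2.6027.
Add log likelihood ratio: ln(7.8571) = 2.0614.
Posterior log-odds = -0.54127, so posterior odds = exp(-0.54127) = 0.58201. Converting, P(H|E) = 0.58201/1.5820 = 0.368.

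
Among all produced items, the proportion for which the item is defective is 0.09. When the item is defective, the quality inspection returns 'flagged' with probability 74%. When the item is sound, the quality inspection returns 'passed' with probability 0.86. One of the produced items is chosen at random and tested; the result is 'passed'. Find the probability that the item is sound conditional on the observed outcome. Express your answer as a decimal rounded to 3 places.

P(¬H | E) ≈ 0.971

Let H be the event that the item is defective. P(H) = 0.09, so P(¬H) = 0.91. With E the 'passed' result, P(E|H) = 0.26 and P(E|¬H) = 0.86.
P(E) = 0.26·0.09 + 0.86·0.91 = 0.023400 + 0.78260 = 0.80600.
By Bayes' theorem, P(H|E) = 0.023400 / 0.80600 = 0.029. Hence P(¬H|E) = 1 − 0.029 = 0.971.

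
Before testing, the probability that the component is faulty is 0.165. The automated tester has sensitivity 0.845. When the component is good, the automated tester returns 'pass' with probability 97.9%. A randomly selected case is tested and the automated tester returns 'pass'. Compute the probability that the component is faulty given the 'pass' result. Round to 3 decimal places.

Write H for 'the component is faulty'. Prior odds H:¬H = 0.165/0.835 = 0.19760. For the 'pass' outcome, the likelihood ratio is 0.155/0.979 = 0.15832.
Posterior odds = 0.19760 × 0.15832 = 0.031286, so P(H|E) = 0.031286/(1+0.031286) = 0.030.

P(H | E) ≈ 0.030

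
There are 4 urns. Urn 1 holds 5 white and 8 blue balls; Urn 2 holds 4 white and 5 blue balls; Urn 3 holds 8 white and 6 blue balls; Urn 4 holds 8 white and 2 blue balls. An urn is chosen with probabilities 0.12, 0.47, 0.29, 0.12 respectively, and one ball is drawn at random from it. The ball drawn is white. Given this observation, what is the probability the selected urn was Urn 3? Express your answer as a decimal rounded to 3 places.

P(white|Urn 1) = 0.3846; P(white|Urn 2) = 0.4444; P(white|Urn 3) = 0.5714; P(white|Urn 4) = 0.8.
Prior × likelihood for each source: 0.12·0.3846=0.04615, 0.47·0.4444=0.2089, 0.29·0.5714=0.1657, 0.12·0.8=0.09600. Summing gives P(white) = 0.51676.
P(Urn 3 | white) = 0.1657 / 0.51676 = 0.321.

Posterior probability ≈ 0.321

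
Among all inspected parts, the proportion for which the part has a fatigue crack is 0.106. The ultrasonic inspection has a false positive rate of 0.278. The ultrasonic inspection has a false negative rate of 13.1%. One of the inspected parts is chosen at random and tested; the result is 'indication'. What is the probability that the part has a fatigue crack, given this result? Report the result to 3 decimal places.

P(H | E) ≈ 0.270

Let H be the event that the part has a fatigue crack. P(H) = 0.106, so P(¬H) = 0.894. With E the 'indication' result, P(E|H) = 0.869 and P(E|¬H) = 0.278.
P(E) = 0.869·0.106 + 0.278·0.894 = 0.092114 + 0.24853 = 0.34065.
By Bayes' theorem, P(H|E) = 0.092114 / 0.34065 = 0.270.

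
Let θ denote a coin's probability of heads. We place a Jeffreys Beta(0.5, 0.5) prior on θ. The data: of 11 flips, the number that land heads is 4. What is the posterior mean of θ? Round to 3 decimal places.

Posterior mean ≈ 0.375

Observing 4 successes and 7 failures updates Beta(0.5, 0.5) by adding the success and failure counts to the two shape parameters: α = 0.5+4 = 4.5, β = 0.5+7 = 7.5.
E[θ | data] = 4.5/(4.5+7.5) = 0.375.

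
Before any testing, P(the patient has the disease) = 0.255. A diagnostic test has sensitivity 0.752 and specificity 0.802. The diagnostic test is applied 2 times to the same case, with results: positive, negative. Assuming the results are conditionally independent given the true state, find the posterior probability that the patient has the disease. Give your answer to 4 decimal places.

With H the event that the patient has the disease, the joint likelihood of the observed sequence is P(data|H) = 0.752·0.248 = 0.18650 and P(data|¬H) = 0.198·0.802 = 0.15880.
Bayes: P(H|data) = 0.255·0.18650 / (0.255·0.18650 + 0.745·0.15880) = 0.047556/0.16586 = 0.2867.

Posterior P(H) ≈ 0.2867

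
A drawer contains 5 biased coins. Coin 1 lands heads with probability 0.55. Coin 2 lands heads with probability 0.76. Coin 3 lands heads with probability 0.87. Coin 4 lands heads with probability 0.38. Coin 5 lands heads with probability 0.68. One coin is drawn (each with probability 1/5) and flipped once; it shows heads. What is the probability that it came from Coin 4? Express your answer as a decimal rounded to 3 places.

Tabulate prior·likelihood by source: [1] prior 0.2, lik 0.55, product 0.1100; [2] prior 0.2, lik 0.76, product 0.1520; [3] prior 0.2, lik 0.87, product 0.1740; [4] prior 0.2, lik 0.38, product 0.07600; [5] prior 0.2, lik 0.68, product 0.1360.
Normalizing constant = 0.64800; the posterior for Coin 4 is its product over the sum, 0.07600/0.64800 = 0.117.

Posterior probability ≈ 0.117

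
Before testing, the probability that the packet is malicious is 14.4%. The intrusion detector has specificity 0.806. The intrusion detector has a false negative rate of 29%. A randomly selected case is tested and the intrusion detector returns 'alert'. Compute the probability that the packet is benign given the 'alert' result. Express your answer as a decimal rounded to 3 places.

P(¬H | E) ≈ 0.619

Write H for 'the packet is malicious'. Prior odds H:¬H = 0.144/0.856 = 0.16822. For the 'alert' outcome, the likelihood ratio is 0.71/0.194 = 3.6598.
Posterior odds = 0.16822 × 3.6598 = 0.61567, so P(H|E) = 0.61567/(1+0.61567) = 0.381. Then P(¬H|E) = 1 − 0.381 = 0.619.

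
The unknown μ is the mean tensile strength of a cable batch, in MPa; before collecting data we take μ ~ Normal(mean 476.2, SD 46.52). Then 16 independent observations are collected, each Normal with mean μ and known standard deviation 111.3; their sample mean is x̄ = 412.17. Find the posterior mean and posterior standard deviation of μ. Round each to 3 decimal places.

Posterior mean ≈ 429.041; posterior SD ≈ 23.879

With known σ, the Normal prior is conjugate. Weight on the data is w = (n/σ²)/(n/σ² + 1/τ₀²) = 0.00129160/(0.00129160+0.00046208) = 0.73651.
Posterior mean = w·x̄ + (1−w)·μ₀ = 0.73651·412.17 + 0.26349·476.2 = 429.041. Posterior variance = 1/(0.00129160+0.00046208) = 570.227, so SD = 23.879.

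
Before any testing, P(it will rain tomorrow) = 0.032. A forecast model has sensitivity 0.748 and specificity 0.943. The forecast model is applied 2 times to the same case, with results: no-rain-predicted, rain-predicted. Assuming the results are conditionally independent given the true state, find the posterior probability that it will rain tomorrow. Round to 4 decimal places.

With H the event that it will rain tomorrow, the joint likelihood of the observed sequence is P(data|H) = 0.252·0.748 = 0.18850 and P(data|¬H) = 0.943·0.057 = 0.053751.
Bayes: P(H|data) = 0.032·0.18850 / (0.032·0.18850 + 0.968·0.053751) = 0.0060319/0.058063 = 0.1039.

Posterior P(H) ≈ 0.1039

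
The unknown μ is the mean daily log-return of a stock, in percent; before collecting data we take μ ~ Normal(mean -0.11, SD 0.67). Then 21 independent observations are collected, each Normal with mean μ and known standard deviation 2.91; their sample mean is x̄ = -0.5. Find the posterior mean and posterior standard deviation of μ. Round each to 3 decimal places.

Posterior mean ≈ -0.315; posterior SD ≈ 0.461

Prior precision 1/τ₀² = 1/0.67² = 2.22767; data precision n/σ² = 21/2.91² = 2.47990.
Posterior precision = 2.22767 + 2.47990 = 4.70756, giving posterior SD = 1/√4.70756 = 0.461.
Posterior mean = (2.22767·-0.11 + 2.47990·-0.5) / 4.70756 = -0.315.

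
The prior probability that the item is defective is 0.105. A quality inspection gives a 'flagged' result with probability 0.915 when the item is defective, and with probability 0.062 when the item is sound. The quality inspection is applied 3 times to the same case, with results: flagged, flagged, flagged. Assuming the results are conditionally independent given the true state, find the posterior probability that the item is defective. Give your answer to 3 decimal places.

With H the event that the item is defective, the joint likelihood of the observed sequence is P(data|H) = 0.915·0.915·0.915 = 0.76606 and P(data|¬H) = 0.062·0.062·0.062 = 0.00023833.
Bayes: P(H|data) = 0.105·0.76606 / (0.105·0.76606 + 0.895·0.00023833) = 0.080436/0.080650 = 0.9974.

Posterior P(H) ≈ 0.997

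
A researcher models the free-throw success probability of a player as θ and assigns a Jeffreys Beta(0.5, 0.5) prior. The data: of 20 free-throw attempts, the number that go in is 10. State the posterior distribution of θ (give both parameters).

Posterior: Beta(10.5, 10.5)

The binomial likelihood is conjugate to the Beta prior: with 10 successes and 10 failures, the posterior is Beta(0.5+10, 0.5+10) = Beta(10.5, 10.5).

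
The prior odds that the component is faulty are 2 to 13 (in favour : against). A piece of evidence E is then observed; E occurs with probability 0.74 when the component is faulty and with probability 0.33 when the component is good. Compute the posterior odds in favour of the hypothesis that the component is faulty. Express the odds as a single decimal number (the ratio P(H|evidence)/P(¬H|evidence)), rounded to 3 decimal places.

Posterior odds ≈ 0.345

Prior odds = 2/13 = 0.15385.
Likelihood ratio for E = 0.74/0.33 = 2.2424.
Posterior odds = prior odds × LR = 0.34499.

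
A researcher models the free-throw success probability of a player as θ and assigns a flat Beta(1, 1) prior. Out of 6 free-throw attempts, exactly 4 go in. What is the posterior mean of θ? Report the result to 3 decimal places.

Posterior mean ≈ 0.625

Observing 4 successes and 2 failures updates Beta(1, 1) by adding the success and failure counts to the two shape parameters: α = 1+4 = 5, β = 1+2 = 3.
E[θ | data] = 5/(5+3) = 0.625.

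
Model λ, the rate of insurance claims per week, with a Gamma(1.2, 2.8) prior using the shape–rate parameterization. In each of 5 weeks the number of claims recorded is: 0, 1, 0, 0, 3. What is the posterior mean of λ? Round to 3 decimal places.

The Poisson likelihood adds the total count to the shape and the number of exposure periods to the rate. Here ∑xᵢ = 4 and n = 5, so shape 1.2→5.2 and rate 2.8→7.8.
Posterior mean = shape/rate = 5.2/7.8 = 0.667.

Posterior mean ≈ 0.667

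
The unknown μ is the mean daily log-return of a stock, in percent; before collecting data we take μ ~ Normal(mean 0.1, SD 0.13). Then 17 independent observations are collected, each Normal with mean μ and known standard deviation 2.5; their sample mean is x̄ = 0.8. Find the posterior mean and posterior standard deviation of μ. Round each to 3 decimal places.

With known σ, the Normal prior is conjugate. Weight on the data is w = (n/σ²)/(n/σ² + 1/τ₀²) = 2.72000/(2.72000+59.1716) = 0.043948.
Posterior mean = w·x̄ + (1−w)·μ₀ = 0.043948·0.8 + 0.95605·0.1 = 0.131. Posterior variance = 1/(2.72000+59.1716) = 0.0161573, so SD = 0.127.

Posterior mean ≈ 0.131; posterior SD ≈ 0.127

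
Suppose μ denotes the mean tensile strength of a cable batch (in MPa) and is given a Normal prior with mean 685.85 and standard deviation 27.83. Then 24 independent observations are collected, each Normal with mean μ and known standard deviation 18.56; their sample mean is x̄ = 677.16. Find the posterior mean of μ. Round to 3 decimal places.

Prior precision 1/τ₀² = 1/27.83² = 0.00129114; data precision n/σ² = 24/18.56² = 0.0696715.
Posterior precision = 0.00129114 + 0.0696715 = 0.0709627.
Posterior mean = (0.00129114·685.85 + 0.0696715·677.16) / 0.0709627 = 677.318.

Posterior mean ≈ 677.318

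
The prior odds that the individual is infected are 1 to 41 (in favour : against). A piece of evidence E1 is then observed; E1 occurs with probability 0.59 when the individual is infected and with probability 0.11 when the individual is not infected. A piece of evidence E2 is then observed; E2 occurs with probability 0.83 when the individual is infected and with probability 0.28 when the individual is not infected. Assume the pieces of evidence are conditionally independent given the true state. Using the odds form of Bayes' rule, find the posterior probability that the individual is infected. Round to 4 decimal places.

Prior odds = 1/41 = 0.024390.
Likelihood ratio for E1 = 0.59/0.11 = 5.3636.
Likelihood ratio for E2 = 0.83/0.28 = 2.9643.
Posterior odds = prior odds × LR₁ × LR₂ = 0.38779.
Posterior probability = odds/(1+odds) = 0.38779/1.3878 = 0.2794.

Posterior probability ≈ 0.2794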